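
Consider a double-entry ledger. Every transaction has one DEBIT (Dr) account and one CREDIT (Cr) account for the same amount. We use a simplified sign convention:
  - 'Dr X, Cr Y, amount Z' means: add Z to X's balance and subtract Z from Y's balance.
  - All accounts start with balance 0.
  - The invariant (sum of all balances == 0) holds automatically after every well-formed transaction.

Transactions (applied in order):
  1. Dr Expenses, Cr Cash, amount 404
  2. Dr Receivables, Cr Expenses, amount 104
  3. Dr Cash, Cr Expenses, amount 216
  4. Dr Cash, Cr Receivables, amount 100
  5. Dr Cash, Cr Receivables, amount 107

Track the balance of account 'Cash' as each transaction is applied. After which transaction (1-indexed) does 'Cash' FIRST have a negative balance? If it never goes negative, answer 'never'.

Answer: 1

Derivation:
After txn 1: Cash=-404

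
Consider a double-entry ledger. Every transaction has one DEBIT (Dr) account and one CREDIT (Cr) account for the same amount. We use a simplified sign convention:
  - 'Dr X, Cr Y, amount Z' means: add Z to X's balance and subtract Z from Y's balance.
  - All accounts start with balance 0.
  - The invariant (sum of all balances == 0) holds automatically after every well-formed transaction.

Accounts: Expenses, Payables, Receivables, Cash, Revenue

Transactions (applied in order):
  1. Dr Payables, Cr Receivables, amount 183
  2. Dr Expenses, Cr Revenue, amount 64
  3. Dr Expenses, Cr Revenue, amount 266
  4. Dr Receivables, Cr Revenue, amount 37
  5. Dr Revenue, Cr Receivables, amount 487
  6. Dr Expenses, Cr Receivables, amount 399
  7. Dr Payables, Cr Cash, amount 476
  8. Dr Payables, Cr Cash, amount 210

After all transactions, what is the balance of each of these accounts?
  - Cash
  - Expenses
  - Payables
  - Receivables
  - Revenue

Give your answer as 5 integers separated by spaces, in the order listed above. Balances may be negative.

Answer: -686 729 869 -1032 120

Derivation:
After txn 1 (Dr Payables, Cr Receivables, amount 183): Payables=183 Receivables=-183
After txn 2 (Dr Expenses, Cr Revenue, amount 64): Expenses=64 Payables=183 Receivables=-183 Revenue=-64
After txn 3 (Dr Expenses, Cr Revenue, amount 266): Expenses=330 Payables=183 Receivables=-183 Revenue=-330
After txn 4 (Dr Receivables, Cr Revenue, amount 37): Expenses=330 Payables=183 Receivables=-146 Revenue=-367
After txn 5 (Dr Revenue, Cr Receivables, amount 487): Expenses=330 Payables=183 Receivables=-633 Revenue=120
After txn 6 (Dr Expenses, Cr Receivables, amount 399): Expenses=729 Payables=183 Receivables=-1032 Revenue=120
After txn 7 (Dr Payables, Cr Cash, amount 476): Cash=-476 Expenses=729 Payables=659 Receivables=-1032 Revenue=120
After txn 8 (Dr Payables, Cr Cash, amount 210): Cash=-686 Expenses=729 Payables=869 Receivables=-1032 Revenue=120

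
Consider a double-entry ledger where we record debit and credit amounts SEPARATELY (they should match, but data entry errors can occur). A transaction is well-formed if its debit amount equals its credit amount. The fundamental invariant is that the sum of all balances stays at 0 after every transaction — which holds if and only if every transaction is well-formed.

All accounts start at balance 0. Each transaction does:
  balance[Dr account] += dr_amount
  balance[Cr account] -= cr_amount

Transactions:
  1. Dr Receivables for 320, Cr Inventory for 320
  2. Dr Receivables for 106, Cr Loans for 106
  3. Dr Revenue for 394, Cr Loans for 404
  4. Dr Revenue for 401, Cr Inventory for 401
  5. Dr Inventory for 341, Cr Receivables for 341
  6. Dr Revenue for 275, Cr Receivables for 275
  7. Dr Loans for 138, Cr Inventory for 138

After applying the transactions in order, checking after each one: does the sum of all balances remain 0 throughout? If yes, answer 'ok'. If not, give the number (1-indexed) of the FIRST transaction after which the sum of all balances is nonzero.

After txn 1: dr=320 cr=320 sum_balances=0
After txn 2: dr=106 cr=106 sum_balances=0
After txn 3: dr=394 cr=404 sum_balances=-10
After txn 4: dr=401 cr=401 sum_balances=-10
After txn 5: dr=341 cr=341 sum_balances=-10
After txn 6: dr=275 cr=275 sum_balances=-10
After txn 7: dr=138 cr=138 sum_balances=-10

Answer: 3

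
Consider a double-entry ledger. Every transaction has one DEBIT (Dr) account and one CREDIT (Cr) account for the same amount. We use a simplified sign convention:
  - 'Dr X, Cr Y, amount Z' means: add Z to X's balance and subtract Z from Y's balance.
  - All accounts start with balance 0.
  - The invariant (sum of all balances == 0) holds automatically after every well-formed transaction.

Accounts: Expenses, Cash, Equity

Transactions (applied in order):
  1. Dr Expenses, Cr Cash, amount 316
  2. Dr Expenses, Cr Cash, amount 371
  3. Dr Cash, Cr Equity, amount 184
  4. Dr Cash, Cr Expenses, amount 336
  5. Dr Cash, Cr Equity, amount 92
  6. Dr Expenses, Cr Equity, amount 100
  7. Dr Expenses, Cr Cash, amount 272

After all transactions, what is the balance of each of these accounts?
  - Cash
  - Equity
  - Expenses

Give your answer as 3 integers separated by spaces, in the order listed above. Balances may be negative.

After txn 1 (Dr Expenses, Cr Cash, amount 316): Cash=-316 Expenses=316
After txn 2 (Dr Expenses, Cr Cash, amount 371): Cash=-687 Expenses=687
After txn 3 (Dr Cash, Cr Equity, amount 184): Cash=-503 Equity=-184 Expenses=687
After txn 4 (Dr Cash, Cr Expenses, amount 336): Cash=-167 Equity=-184 Expenses=351
After txn 5 (Dr Cash, Cr Equity, amount 92): Cash=-75 Equity=-276 Expenses=351
After txn 6 (Dr Expenses, Cr Equity, amount 100): Cash=-75 Equity=-376 Expenses=451
After txn 7 (Dr Expenses, Cr Cash, amount 272): Cash=-347 Equity=-376 Expenses=723

Answer: -347 -376 723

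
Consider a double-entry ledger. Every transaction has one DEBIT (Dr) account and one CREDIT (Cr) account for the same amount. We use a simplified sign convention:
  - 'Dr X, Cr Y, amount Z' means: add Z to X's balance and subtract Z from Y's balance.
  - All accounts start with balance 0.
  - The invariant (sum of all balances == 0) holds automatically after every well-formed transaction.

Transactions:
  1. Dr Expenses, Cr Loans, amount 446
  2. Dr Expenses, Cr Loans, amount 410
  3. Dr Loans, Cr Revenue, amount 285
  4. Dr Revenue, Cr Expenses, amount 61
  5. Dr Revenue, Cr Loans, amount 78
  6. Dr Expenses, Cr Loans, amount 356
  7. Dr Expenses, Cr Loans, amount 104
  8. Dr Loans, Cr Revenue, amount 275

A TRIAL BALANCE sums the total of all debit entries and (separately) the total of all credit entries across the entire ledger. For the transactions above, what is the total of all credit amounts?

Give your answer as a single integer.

Answer: 2015

Derivation:
Txn 1: credit+=446
Txn 2: credit+=410
Txn 3: credit+=285
Txn 4: credit+=61
Txn 5: credit+=78
Txn 6: credit+=356
Txn 7: credit+=104
Txn 8: credit+=275
Total credits = 2015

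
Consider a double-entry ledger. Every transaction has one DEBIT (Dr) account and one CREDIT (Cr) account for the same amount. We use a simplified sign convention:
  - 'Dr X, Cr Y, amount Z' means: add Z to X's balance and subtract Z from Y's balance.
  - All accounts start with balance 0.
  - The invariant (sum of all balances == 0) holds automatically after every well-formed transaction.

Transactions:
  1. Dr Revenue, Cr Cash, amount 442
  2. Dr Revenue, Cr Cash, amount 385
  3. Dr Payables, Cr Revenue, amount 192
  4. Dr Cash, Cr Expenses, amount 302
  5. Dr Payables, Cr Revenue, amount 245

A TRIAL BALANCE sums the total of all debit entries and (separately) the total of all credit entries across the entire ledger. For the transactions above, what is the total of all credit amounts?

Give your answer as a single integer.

Answer: 1566

Derivation:
Txn 1: credit+=442
Txn 2: credit+=385
Txn 3: credit+=192
Txn 4: credit+=302
Txn 5: credit+=245
Total credits = 1566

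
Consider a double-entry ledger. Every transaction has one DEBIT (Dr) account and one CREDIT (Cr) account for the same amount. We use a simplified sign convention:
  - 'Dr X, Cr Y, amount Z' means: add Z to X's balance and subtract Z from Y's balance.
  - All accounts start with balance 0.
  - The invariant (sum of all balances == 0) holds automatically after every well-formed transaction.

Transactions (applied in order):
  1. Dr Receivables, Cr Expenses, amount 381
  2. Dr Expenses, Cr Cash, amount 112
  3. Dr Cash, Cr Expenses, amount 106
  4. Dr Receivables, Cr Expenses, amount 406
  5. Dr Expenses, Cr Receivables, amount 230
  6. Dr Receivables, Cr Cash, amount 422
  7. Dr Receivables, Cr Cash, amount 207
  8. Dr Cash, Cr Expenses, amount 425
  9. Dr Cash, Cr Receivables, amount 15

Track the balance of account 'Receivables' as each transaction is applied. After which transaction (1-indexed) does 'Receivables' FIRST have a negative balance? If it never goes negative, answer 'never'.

Answer: never

Derivation:
After txn 1: Receivables=381
After txn 2: Receivables=381
After txn 3: Receivables=381
After txn 4: Receivables=787
After txn 5: Receivables=557
After txn 6: Receivables=979
After txn 7: Receivables=1186
After txn 8: Receivables=1186
After txn 9: Receivables=1171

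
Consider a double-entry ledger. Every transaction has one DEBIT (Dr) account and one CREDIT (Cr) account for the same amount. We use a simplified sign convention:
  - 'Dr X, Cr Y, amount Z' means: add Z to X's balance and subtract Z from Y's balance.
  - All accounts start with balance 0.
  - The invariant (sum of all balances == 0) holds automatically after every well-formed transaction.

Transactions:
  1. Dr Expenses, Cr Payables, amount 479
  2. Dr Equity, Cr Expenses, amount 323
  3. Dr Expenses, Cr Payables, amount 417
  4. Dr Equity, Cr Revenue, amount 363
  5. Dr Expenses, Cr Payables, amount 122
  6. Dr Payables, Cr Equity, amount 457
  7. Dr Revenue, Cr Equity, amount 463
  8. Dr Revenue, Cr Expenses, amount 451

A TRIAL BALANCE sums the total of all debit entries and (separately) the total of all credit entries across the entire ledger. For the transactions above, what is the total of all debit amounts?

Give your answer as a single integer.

Txn 1: debit+=479
Txn 2: debit+=323
Txn 3: debit+=417
Txn 4: debit+=363
Txn 5: debit+=122
Txn 6: debit+=457
Txn 7: debit+=463
Txn 8: debit+=451
Total debits = 3075

Answer: 3075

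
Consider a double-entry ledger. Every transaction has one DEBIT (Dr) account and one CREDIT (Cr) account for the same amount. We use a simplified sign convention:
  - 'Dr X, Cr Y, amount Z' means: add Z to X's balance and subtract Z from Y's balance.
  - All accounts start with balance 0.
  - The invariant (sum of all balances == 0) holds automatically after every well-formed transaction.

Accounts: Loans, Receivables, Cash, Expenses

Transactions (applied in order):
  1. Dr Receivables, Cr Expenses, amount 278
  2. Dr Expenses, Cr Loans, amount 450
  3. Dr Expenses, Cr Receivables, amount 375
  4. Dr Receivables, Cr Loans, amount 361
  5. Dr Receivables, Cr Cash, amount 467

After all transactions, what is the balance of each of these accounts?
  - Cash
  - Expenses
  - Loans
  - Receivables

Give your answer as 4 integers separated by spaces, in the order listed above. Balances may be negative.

Answer: -467 547 -811 731

Derivation:
After txn 1 (Dr Receivables, Cr Expenses, amount 278): Expenses=-278 Receivables=278
After txn 2 (Dr Expenses, Cr Loans, amount 450): Expenses=172 Loans=-450 Receivables=278
After txn 3 (Dr Expenses, Cr Receivables, amount 375): Expenses=547 Loans=-450 Receivables=-97
After txn 4 (Dr Receivables, Cr Loans, amount 361): Expenses=547 Loans=-811 Receivables=264
After txn 5 (Dr Receivables, Cr Cash, amount 467): Cash=-467 Expenses=547 Loans=-811 Receivables=731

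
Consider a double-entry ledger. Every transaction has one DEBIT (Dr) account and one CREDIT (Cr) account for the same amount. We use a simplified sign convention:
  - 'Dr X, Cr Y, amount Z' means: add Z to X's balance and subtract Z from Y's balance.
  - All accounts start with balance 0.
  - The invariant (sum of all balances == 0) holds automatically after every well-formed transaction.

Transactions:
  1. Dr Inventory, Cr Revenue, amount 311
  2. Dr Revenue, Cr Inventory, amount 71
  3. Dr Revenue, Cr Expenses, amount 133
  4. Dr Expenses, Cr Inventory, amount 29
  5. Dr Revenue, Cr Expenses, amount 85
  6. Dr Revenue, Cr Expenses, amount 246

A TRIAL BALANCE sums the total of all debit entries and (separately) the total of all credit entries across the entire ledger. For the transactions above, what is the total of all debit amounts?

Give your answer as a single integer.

Answer: 875

Derivation:
Txn 1: debit+=311
Txn 2: debit+=71
Txn 3: debit+=133
Txn 4: debit+=29
Txn 5: debit+=85
Txn 6: debit+=246
Total debits = 875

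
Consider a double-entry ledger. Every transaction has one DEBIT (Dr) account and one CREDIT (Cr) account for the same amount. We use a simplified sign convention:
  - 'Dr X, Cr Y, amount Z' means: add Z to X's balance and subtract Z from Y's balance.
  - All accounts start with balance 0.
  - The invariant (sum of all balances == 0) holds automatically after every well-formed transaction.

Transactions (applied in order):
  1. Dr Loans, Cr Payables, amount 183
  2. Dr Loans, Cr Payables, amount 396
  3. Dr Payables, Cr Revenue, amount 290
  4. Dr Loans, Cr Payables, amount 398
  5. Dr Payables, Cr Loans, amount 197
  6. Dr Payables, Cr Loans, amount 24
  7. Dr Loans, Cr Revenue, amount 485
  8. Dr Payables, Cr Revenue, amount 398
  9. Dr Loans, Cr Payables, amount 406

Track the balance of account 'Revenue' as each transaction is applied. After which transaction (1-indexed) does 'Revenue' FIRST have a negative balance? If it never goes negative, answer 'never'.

After txn 1: Revenue=0
After txn 2: Revenue=0
After txn 3: Revenue=-290

Answer: 3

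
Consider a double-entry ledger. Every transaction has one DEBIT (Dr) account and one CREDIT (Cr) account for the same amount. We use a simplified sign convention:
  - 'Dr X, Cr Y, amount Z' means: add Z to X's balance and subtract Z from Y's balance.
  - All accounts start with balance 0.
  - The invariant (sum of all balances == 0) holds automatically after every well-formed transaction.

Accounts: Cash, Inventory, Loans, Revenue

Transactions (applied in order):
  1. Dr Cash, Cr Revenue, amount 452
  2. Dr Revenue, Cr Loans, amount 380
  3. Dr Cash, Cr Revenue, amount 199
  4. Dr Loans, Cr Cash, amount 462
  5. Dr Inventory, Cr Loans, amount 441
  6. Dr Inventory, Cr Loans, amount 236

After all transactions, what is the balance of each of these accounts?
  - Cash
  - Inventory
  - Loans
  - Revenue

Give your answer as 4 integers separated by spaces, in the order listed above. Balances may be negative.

Answer: 189 677 -595 -271

Derivation:
After txn 1 (Dr Cash, Cr Revenue, amount 452): Cash=452 Revenue=-452
After txn 2 (Dr Revenue, Cr Loans, amount 380): Cash=452 Loans=-380 Revenue=-72
After txn 3 (Dr Cash, Cr Revenue, amount 199): Cash=651 Loans=-380 Revenue=-271
After txn 4 (Dr Loans, Cr Cash, amount 462): Cash=189 Loans=82 Revenue=-271
After txn 5 (Dr Inventory, Cr Loans, amount 441): Cash=189 Inventory=441 Loans=-359 Revenue=-271
After txn 6 (Dr Inventory, Cr Loans, amount 236): Cash=189 Inventory=677 Loans=-595 Revenue=-271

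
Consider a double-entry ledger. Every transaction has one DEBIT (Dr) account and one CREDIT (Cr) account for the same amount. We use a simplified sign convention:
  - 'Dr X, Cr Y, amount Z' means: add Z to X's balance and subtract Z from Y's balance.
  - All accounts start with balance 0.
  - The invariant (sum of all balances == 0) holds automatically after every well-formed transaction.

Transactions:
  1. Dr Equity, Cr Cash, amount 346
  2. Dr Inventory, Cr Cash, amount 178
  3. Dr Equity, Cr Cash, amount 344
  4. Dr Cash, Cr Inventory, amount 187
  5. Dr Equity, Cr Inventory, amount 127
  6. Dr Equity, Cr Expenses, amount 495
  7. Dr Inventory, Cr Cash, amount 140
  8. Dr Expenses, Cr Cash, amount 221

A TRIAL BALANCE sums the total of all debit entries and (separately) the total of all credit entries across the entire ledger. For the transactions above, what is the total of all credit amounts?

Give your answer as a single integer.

Txn 1: credit+=346
Txn 2: credit+=178
Txn 3: credit+=344
Txn 4: credit+=187
Txn 5: credit+=127
Txn 6: credit+=495
Txn 7: credit+=140
Txn 8: credit+=221
Total credits = 2038

Answer: 2038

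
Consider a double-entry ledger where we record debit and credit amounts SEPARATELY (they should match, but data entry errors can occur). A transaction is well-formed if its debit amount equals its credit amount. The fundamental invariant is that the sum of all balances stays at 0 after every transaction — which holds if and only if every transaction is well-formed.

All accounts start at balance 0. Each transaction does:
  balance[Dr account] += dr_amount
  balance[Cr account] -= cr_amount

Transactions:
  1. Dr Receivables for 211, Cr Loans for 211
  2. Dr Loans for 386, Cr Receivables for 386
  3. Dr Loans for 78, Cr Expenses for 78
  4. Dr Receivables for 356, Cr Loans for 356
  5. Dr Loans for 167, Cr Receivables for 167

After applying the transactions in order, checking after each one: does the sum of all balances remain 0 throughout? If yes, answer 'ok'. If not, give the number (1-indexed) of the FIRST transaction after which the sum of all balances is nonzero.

After txn 1: dr=211 cr=211 sum_balances=0
After txn 2: dr=386 cr=386 sum_balances=0
After txn 3: dr=78 cr=78 sum_balances=0
After txn 4: dr=356 cr=356 sum_balances=0
After txn 5: dr=167 cr=167 sum_balances=0

Answer: ok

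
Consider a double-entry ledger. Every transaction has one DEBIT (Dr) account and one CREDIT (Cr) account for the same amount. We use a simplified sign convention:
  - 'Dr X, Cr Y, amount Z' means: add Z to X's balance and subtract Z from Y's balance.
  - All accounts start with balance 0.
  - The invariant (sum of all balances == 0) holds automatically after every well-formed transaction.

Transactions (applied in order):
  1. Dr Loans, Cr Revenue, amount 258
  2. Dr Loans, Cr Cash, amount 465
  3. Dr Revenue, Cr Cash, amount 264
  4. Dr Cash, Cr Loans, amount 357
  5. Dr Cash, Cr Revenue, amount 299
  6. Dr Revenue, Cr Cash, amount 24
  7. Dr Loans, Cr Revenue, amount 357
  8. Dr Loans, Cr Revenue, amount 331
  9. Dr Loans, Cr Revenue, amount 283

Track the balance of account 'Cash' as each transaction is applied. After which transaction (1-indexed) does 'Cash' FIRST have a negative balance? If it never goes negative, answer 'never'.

After txn 1: Cash=0
After txn 2: Cash=-465

Answer: 2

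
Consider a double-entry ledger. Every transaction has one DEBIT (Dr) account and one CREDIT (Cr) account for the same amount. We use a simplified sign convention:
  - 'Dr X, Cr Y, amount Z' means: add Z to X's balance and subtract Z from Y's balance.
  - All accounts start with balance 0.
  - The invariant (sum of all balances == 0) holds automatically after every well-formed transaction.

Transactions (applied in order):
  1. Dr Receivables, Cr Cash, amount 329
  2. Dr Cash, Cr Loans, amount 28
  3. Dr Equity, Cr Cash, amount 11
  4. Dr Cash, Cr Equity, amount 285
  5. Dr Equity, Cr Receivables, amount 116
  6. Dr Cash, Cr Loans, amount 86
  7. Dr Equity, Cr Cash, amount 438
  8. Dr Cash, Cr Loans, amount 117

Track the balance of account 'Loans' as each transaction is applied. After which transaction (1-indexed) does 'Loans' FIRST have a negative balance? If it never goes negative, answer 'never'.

After txn 1: Loans=0
After txn 2: Loans=-28

Answer: 2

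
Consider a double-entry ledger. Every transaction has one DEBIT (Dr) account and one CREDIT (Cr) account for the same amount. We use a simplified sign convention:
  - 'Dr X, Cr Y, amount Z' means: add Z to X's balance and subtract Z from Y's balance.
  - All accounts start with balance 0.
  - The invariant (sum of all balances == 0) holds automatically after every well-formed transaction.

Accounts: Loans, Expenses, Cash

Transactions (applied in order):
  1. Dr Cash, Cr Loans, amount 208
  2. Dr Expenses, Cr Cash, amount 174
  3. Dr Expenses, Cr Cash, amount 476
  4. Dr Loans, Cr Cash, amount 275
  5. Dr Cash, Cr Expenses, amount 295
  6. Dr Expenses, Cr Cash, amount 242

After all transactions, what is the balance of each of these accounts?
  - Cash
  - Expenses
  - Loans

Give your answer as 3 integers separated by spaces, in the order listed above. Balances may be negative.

After txn 1 (Dr Cash, Cr Loans, amount 208): Cash=208 Loans=-208
After txn 2 (Dr Expenses, Cr Cash, amount 174): Cash=34 Expenses=174 Loans=-208
After txn 3 (Dr Expenses, Cr Cash, amount 476): Cash=-442 Expenses=650 Loans=-208
After txn 4 (Dr Loans, Cr Cash, amount 275): Cash=-717 Expenses=650 Loans=67
After txn 5 (Dr Cash, Cr Expenses, amount 295): Cash=-422 Expenses=355 Loans=67
After txn 6 (Dr Expenses, Cr Cash, amount 242): Cash=-664 Expenses=597 Loans=67

Answer: -664 597 67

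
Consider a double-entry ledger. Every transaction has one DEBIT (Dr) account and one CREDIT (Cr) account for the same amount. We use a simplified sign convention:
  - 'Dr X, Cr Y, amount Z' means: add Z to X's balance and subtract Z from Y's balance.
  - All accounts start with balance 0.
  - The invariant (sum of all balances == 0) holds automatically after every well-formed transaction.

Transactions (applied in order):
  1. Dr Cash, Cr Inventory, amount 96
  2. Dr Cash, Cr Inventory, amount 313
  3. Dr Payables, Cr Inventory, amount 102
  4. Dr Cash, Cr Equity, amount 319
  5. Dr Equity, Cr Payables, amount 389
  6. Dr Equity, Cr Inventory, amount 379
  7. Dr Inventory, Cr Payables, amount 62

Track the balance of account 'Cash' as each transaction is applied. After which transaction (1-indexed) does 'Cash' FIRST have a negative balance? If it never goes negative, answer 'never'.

After txn 1: Cash=96
After txn 2: Cash=409
After txn 3: Cash=409
After txn 4: Cash=728
After txn 5: Cash=728
After txn 6: Cash=728
After txn 7: Cash=728

Answer: never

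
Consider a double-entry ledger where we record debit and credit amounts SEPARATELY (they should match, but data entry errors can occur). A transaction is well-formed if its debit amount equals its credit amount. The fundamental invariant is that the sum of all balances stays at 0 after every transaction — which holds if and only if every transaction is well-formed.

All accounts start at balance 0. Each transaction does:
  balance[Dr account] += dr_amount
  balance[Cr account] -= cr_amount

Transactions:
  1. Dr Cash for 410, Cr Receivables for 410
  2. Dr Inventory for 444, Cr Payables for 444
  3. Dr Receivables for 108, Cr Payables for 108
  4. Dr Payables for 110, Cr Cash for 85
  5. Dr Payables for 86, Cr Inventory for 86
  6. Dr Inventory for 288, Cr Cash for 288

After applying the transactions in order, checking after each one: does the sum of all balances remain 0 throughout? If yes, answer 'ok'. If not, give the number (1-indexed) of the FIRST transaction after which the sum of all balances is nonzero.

Answer: 4

Derivation:
After txn 1: dr=410 cr=410 sum_balances=0
After txn 2: dr=444 cr=444 sum_balances=0
After txn 3: dr=108 cr=108 sum_balances=0
After txn 4: dr=110 cr=85 sum_balances=25
After txn 5: dr=86 cr=86 sum_balances=25
After txn 6: dr=288 cr=288 sum_balances=25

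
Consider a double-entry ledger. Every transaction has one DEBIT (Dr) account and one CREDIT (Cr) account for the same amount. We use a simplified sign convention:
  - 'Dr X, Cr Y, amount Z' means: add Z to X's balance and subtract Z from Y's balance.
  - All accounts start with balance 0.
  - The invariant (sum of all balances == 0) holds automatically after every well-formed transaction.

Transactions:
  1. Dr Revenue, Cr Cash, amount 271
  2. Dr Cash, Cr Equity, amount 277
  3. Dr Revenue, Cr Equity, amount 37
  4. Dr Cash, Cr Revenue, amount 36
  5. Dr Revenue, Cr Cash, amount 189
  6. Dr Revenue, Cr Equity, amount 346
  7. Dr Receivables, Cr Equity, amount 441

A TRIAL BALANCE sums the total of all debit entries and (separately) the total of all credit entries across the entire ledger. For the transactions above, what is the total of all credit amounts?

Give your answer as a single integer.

Answer: 1597

Derivation:
Txn 1: credit+=271
Txn 2: credit+=277
Txn 3: credit+=37
Txn 4: credit+=36
Txn 5: credit+=189
Txn 6: credit+=346
Txn 7: credit+=441
Total credits = 1597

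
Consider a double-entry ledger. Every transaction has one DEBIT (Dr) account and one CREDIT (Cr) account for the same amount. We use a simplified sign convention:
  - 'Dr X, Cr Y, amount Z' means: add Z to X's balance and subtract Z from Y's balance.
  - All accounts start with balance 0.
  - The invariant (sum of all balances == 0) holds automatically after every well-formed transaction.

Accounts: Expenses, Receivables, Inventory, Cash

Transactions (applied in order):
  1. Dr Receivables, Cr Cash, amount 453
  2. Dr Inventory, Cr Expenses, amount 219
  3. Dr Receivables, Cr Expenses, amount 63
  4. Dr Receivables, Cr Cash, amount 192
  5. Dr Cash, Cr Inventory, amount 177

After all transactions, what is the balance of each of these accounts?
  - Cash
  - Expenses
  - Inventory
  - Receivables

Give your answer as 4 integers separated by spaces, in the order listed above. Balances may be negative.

Answer: -468 -282 42 708

Derivation:
After txn 1 (Dr Receivables, Cr Cash, amount 453): Cash=-453 Receivables=453
After txn 2 (Dr Inventory, Cr Expenses, amount 219): Cash=-453 Expenses=-219 Inventory=219 Receivables=453
After txn 3 (Dr Receivables, Cr Expenses, amount 63): Cash=-453 Expenses=-282 Inventory=219 Receivables=516
After txn 4 (Dr Receivables, Cr Cash, amount 192): Cash=-645 Expenses=-282 Inventory=219 Receivables=708
After txn 5 (Dr Cash, Cr Inventory, amount 177): Cash=-468 Expenses=-282 Inventory=42 Receivables=708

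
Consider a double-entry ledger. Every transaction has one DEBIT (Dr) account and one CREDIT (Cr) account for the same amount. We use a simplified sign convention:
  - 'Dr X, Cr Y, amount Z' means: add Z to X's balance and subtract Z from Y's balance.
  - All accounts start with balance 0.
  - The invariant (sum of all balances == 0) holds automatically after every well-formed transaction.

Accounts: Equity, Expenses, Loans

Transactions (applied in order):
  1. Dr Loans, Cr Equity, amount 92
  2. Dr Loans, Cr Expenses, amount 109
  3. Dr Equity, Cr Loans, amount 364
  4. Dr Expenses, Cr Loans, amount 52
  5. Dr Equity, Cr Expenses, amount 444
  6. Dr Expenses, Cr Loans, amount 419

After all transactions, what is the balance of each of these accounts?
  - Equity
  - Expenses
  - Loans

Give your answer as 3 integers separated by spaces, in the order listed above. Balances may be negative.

Answer: 716 -82 -634

Derivation:
After txn 1 (Dr Loans, Cr Equity, amount 92): Equity=-92 Loans=92
After txn 2 (Dr Loans, Cr Expenses, amount 109): Equity=-92 Expenses=-109 Loans=201
After txn 3 (Dr Equity, Cr Loans, amount 364): Equity=272 Expenses=-109 Loans=-163
After txn 4 (Dr Expenses, Cr Loans, amount 52): Equity=272 Expenses=-57 Loans=-215
After txn 5 (Dr Equity, Cr Expenses, amount 444): Equity=716 Expenses=-501 Loans=-215
After txn 6 (Dr Expenses, Cr Loans, amount 419): Equity=716 Expenses=-82 Loans=-634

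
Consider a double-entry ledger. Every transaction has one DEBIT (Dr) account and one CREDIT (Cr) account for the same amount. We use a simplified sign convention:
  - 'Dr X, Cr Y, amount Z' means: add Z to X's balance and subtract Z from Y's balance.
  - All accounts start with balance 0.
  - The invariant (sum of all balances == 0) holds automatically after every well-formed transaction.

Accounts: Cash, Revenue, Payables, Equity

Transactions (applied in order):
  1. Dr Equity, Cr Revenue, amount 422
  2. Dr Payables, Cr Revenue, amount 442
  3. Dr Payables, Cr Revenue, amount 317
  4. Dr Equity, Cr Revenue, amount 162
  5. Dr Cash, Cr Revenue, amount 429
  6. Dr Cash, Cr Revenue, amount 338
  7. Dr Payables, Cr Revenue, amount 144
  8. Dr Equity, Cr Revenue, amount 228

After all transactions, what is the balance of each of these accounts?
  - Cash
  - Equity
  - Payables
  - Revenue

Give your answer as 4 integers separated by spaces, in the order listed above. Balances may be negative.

After txn 1 (Dr Equity, Cr Revenue, amount 422): Equity=422 Revenue=-422
After txn 2 (Dr Payables, Cr Revenue, amount 442): Equity=422 Payables=442 Revenue=-864
After txn 3 (Dr Payables, Cr Revenue, amount 317): Equity=422 Payables=759 Revenue=-1181
After txn 4 (Dr Equity, Cr Revenue, amount 162): Equity=584 Payables=759 Revenue=-1343
After txn 5 (Dr Cash, Cr Revenue, amount 429): Cash=429 Equity=584 Payables=759 Revenue=-1772
After txn 6 (Dr Cash, Cr Revenue, amount 338): Cash=767 Equity=584 Payables=759 Revenue=-2110
After txn 7 (Dr Payables, Cr Revenue, amount 144): Cash=767 Equity=584 Payables=903 Revenue=-2254
After txn 8 (Dr Equity, Cr Revenue, amount 228): Cash=767 Equity=812 Payables=903 Revenue=-2482

Answer: 767 812 903 -2482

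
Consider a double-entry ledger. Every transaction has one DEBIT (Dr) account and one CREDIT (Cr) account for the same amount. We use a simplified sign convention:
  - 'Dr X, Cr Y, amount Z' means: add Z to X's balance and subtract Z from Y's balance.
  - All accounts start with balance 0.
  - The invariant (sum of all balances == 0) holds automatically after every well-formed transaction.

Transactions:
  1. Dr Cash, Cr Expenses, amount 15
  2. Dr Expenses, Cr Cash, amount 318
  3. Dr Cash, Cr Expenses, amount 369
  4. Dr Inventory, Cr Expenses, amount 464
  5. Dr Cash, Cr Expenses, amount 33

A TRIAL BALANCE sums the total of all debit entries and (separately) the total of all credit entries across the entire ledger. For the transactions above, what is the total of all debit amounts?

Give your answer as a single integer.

Answer: 1199

Derivation:
Txn 1: debit+=15
Txn 2: debit+=318
Txn 3: debit+=369
Txn 4: debit+=464
Txn 5: debit+=33
Total debits = 1199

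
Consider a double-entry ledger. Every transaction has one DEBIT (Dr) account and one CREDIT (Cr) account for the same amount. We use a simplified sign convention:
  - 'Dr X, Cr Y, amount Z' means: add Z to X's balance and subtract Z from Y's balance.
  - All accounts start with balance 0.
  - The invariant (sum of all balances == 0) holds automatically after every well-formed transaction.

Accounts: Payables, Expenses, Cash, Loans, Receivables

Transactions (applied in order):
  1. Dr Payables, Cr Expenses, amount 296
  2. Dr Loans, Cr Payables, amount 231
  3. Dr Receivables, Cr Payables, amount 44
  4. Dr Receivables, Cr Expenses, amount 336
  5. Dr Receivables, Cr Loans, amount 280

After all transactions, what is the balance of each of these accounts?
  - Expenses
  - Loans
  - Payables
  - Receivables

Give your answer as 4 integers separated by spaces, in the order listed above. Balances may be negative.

Answer: -632 -49 21 660

Derivation:
After txn 1 (Dr Payables, Cr Expenses, amount 296): Expenses=-296 Payables=296
After txn 2 (Dr Loans, Cr Payables, amount 231): Expenses=-296 Loans=231 Payables=65
After txn 3 (Dr Receivables, Cr Payables, amount 44): Expenses=-296 Loans=231 Payables=21 Receivables=44
After txn 4 (Dr Receivables, Cr Expenses, amount 336): Expenses=-632 Loans=231 Payables=21 Receivables=380
After txn 5 (Dr Receivables, Cr Loans, amount 280): Expenses=-632 Loans=-49 Payables=21 Receivables=660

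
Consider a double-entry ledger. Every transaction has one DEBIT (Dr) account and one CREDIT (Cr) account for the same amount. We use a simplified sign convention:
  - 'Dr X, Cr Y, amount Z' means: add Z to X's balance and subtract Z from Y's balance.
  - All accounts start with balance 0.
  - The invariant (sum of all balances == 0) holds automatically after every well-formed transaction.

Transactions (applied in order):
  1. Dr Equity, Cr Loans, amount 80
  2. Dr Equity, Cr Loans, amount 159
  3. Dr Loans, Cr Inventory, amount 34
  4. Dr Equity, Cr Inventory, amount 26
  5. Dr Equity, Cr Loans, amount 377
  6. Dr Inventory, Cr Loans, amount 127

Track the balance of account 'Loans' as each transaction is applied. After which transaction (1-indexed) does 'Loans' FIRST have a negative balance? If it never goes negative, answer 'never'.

After txn 1: Loans=-80

Answer: 1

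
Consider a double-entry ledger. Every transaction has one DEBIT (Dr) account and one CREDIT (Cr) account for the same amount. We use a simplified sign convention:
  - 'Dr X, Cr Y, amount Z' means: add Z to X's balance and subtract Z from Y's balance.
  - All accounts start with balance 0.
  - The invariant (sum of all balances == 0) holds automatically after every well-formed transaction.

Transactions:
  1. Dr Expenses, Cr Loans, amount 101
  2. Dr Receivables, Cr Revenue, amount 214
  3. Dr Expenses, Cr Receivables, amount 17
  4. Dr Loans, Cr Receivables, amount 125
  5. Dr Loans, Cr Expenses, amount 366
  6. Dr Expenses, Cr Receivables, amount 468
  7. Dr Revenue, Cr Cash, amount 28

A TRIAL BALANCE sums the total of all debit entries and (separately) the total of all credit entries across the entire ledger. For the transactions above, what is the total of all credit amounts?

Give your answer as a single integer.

Txn 1: credit+=101
Txn 2: credit+=214
Txn 3: credit+=17
Txn 4: credit+=125
Txn 5: credit+=366
Txn 6: credit+=468
Txn 7: credit+=28
Total credits = 1319

Answer: 1319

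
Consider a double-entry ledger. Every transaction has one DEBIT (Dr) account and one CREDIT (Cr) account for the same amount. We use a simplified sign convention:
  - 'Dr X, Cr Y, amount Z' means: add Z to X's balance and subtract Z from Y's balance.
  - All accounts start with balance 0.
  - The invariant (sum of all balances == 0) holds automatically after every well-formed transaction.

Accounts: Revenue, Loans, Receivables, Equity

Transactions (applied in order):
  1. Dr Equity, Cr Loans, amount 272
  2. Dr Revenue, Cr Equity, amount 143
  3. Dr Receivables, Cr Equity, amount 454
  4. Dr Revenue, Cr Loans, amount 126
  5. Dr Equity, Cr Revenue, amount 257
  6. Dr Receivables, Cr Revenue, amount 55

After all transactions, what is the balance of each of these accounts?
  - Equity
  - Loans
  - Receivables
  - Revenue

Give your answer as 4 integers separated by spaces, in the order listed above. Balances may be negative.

After txn 1 (Dr Equity, Cr Loans, amount 272): Equity=272 Loans=-272
After txn 2 (Dr Revenue, Cr Equity, amount 143): Equity=129 Loans=-272 Revenue=143
After txn 3 (Dr Receivables, Cr Equity, amount 454): Equity=-325 Loans=-272 Receivables=454 Revenue=143
After txn 4 (Dr Revenue, Cr Loans, amount 126): Equity=-325 Loans=-398 Receivables=454 Revenue=269
After txn 5 (Dr Equity, Cr Revenue, amount 257): Equity=-68 Loans=-398 Receivables=454 Revenue=12
After txn 6 (Dr Receivables, Cr Revenue, amount 55): Equity=-68 Loans=-398 Receivables=509 Revenue=-43

Answer: -68 -398 509 -43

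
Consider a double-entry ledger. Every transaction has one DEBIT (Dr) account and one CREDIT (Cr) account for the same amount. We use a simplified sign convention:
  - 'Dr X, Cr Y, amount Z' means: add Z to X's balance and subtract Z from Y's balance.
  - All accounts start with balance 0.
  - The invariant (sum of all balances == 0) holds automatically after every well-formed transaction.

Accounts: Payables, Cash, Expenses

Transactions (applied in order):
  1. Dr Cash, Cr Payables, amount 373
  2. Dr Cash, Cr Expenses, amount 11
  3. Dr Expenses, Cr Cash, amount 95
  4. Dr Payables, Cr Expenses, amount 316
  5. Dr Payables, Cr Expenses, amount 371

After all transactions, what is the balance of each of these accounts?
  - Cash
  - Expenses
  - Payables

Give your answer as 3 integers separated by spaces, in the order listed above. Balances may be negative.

After txn 1 (Dr Cash, Cr Payables, amount 373): Cash=373 Payables=-373
After txn 2 (Dr Cash, Cr Expenses, amount 11): Cash=384 Expenses=-11 Payables=-373
After txn 3 (Dr Expenses, Cr Cash, amount 95): Cash=289 Expenses=84 Payables=-373
After txn 4 (Dr Payables, Cr Expenses, amount 316): Cash=289 Expenses=-232 Payables=-57
After txn 5 (Dr Payables, Cr Expenses, amount 371): Cash=289 Expenses=-603 Payables=314

Answer: 289 -603 314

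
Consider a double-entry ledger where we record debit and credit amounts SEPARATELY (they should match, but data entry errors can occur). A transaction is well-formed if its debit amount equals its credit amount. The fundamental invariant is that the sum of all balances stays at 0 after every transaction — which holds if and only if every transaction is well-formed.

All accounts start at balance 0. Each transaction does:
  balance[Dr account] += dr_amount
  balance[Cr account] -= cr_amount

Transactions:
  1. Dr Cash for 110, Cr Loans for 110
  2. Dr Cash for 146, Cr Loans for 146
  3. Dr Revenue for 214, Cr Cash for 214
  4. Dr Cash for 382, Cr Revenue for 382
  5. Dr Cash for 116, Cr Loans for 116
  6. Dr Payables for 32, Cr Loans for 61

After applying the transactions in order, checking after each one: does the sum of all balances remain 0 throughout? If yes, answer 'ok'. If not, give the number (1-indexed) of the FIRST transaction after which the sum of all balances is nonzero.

Answer: 6

Derivation:
After txn 1: dr=110 cr=110 sum_balances=0
After txn 2: dr=146 cr=146 sum_balances=0
After txn 3: dr=214 cr=214 sum_balances=0
After txn 4: dr=382 cr=382 sum_balances=0
After txn 5: dr=116 cr=116 sum_balances=0
After txn 6: dr=32 cr=61 sum_balances=-29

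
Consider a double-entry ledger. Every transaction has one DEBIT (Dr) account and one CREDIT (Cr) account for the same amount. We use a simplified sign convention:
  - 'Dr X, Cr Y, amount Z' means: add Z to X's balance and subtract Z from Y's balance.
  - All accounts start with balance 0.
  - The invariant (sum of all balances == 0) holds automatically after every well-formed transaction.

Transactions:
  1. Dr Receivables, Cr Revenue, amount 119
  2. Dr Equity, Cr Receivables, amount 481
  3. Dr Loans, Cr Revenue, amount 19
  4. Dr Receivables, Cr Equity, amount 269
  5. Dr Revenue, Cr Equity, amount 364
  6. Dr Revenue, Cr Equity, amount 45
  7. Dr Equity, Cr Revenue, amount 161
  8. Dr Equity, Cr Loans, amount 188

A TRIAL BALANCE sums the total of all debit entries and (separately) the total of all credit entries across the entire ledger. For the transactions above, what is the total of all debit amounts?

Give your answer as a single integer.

Txn 1: debit+=119
Txn 2: debit+=481
Txn 3: debit+=19
Txn 4: debit+=269
Txn 5: debit+=364
Txn 6: debit+=45
Txn 7: debit+=161
Txn 8: debit+=188
Total debits = 1646

Answer: 1646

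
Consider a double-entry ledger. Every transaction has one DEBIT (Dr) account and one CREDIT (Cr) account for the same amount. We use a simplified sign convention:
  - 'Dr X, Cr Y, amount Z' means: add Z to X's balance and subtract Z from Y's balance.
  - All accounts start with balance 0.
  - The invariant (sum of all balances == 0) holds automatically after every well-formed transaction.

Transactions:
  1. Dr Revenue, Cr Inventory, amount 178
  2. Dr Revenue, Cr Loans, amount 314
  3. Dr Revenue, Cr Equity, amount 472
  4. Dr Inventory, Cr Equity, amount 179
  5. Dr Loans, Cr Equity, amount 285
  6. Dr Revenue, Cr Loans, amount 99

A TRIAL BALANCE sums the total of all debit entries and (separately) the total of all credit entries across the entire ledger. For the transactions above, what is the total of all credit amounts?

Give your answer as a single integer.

Answer: 1527

Derivation:
Txn 1: credit+=178
Txn 2: credit+=314
Txn 3: credit+=472
Txn 4: credit+=179
Txn 5: credit+=285
Txn 6: credit+=99
Total credits = 1527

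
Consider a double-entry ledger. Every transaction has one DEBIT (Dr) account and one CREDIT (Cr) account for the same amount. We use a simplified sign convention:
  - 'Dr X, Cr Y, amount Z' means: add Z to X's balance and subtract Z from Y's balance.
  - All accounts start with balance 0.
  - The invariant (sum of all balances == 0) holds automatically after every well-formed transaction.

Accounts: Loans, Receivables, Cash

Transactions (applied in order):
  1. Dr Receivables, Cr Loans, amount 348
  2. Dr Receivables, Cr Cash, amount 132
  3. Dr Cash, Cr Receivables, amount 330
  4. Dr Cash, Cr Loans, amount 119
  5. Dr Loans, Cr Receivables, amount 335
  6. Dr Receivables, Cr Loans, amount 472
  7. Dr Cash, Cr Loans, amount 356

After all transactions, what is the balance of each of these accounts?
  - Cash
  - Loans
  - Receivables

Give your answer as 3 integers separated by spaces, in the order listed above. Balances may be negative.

Answer: 673 -960 287

Derivation:
After txn 1 (Dr Receivables, Cr Loans, amount 348): Loans=-348 Receivables=348
After txn 2 (Dr Receivables, Cr Cash, amount 132): Cash=-132 Loans=-348 Receivables=480
After txn 3 (Dr Cash, Cr Receivables, amount 330): Cash=198 Loans=-348 Receivables=150
After txn 4 (Dr Cash, Cr Loans, amount 119): Cash=317 Loans=-467 Receivables=150
After txn 5 (Dr Loans, Cr Receivables, amount 335): Cash=317 Loans=-132 Receivables=-185
After txn 6 (Dr Receivables, Cr Loans, amount 472): Cash=317 Loans=-604 Receivables=287
After txn 7 (Dr Cash, Cr Loans, amount 356): Cash=673 Loans=-960 Receivables=287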